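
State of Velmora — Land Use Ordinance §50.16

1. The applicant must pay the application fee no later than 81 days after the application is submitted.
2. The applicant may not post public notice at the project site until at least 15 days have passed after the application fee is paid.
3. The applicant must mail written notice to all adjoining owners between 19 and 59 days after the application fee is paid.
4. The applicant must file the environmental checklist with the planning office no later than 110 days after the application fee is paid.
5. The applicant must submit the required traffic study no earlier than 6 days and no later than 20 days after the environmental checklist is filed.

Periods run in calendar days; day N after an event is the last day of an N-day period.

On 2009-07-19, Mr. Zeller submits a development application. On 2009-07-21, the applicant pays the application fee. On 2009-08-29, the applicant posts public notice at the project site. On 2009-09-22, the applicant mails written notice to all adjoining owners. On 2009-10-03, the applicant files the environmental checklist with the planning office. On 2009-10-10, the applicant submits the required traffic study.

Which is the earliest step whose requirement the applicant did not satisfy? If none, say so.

(1) due by 2009-07-19 + 81 days = 2009-10-08; completed 2009-07-21, before the deadline.
(2) permitted from 2009-07-21 + 15 days = 2009-08-05 onward; 2009-08-29 is on or after that date.
(3) the permitted window runs from 2009-07-21 + 19 = 2009-08-09 to 2009-07-21 + 59 = 2009-09-18; 2009-09-22 is 4 days past the end of the window.
The procedure was therefore not followed at step 3.

Step 3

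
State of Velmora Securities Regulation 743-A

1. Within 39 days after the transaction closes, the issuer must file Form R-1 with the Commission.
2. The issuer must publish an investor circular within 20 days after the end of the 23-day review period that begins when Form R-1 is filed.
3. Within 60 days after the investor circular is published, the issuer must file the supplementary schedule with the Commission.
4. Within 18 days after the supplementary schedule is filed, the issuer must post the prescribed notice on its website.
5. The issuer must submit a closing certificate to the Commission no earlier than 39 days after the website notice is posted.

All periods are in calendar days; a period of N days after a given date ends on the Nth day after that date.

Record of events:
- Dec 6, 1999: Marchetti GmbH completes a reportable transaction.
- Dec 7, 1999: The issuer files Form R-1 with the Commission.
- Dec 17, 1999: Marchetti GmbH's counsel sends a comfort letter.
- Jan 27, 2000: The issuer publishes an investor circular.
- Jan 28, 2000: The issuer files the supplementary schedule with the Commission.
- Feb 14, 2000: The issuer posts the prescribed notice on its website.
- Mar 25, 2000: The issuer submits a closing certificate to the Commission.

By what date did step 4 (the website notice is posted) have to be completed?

Feb 15, 2000

Step 4 runs from Jan 28, 2000, when the supplementary schedule is filed. 18 days after Jan 28, 2000 is Feb 15, 2000.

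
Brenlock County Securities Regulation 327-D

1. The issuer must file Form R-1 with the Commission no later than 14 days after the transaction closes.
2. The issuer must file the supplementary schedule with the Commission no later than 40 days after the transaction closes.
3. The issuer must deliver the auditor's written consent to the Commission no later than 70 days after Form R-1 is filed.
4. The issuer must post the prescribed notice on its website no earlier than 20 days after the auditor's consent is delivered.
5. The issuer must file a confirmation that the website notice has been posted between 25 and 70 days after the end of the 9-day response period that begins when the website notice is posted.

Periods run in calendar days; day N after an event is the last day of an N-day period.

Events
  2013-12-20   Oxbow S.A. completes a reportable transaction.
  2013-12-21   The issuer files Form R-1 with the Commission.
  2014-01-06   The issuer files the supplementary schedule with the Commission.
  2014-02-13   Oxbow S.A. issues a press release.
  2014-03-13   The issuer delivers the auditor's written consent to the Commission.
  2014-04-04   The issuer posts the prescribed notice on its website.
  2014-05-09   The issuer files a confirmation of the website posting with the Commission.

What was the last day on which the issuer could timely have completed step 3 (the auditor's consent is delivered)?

2014-03-01

Step 3 runs from 2013-12-21, when Form R-1 is filed. 70 days after 2013-12-21 is 2014-03-01.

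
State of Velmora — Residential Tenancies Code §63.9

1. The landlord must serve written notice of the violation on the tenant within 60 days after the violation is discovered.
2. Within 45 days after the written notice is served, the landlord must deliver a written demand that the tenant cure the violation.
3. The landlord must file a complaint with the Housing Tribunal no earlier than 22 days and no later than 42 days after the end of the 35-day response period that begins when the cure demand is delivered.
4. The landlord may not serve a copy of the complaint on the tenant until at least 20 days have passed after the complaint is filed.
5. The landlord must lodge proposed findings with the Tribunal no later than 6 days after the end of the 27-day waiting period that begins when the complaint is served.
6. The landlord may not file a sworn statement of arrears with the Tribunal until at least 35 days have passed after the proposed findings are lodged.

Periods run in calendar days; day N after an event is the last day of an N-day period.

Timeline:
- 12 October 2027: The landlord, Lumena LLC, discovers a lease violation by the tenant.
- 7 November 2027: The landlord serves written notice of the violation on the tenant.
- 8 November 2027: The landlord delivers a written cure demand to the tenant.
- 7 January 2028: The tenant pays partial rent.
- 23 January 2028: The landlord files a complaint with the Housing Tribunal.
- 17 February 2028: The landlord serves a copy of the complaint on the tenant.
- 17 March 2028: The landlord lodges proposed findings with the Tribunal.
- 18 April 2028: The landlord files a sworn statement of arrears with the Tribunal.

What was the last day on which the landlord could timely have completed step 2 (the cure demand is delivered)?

22 December 2027

Step 2 runs from 7 November 2027, when the written notice is served. 45 days after 7 November 2027 is 22 December 2027.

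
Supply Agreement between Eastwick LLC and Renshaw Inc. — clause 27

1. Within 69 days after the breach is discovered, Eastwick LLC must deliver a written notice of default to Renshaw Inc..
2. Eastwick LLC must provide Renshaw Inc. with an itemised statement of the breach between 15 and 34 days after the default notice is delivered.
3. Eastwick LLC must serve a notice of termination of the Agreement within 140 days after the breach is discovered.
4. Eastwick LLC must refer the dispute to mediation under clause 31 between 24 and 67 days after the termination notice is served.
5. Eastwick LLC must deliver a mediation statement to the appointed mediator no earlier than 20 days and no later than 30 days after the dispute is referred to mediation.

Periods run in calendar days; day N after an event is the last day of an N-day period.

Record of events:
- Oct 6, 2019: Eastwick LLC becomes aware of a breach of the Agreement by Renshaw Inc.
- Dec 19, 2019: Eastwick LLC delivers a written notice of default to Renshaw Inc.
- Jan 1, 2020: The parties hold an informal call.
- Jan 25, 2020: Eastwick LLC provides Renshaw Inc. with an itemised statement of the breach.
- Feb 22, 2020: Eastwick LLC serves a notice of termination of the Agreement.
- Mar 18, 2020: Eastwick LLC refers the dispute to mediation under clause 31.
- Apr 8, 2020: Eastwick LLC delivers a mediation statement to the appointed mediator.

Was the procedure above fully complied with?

No

Step 1 — counting 69 days from Oct 6, 2019 (when the breach is discovered) gives a deadline of Dec 14, 2019; not done until Dec 19, 2019, 5 days after the deadline.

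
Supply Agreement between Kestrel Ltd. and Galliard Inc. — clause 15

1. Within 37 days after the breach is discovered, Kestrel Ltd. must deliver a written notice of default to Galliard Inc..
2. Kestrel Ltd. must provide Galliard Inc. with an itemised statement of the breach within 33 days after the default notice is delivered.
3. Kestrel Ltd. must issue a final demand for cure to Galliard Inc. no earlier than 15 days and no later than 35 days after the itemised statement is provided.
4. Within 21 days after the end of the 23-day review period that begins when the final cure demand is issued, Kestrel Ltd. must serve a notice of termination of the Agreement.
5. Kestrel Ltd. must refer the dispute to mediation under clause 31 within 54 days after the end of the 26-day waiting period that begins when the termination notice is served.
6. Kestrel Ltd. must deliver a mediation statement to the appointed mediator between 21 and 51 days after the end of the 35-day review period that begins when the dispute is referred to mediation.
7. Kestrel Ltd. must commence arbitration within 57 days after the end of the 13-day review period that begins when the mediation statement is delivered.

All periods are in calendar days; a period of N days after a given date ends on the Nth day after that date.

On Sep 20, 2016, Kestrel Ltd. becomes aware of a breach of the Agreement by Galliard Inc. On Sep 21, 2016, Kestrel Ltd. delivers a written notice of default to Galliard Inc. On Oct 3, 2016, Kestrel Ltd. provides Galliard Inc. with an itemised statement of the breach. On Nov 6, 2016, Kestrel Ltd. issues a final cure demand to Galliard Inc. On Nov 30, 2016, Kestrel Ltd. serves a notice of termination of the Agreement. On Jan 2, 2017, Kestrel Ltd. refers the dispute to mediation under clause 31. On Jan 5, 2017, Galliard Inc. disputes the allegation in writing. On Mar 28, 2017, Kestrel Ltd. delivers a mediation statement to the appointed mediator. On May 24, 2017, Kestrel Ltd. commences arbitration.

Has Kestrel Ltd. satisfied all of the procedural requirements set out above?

Yes

Step 1: 37 days after Sep 20, 2016 (when the breach is discovered) is Oct 27, 2016; completed Sep 21, 2016, before the deadline.
Step 2: 33 days after Sep 21, 2016 (when the default notice is delivered) is Oct 24, 2016; done Oct 3, 2016 — timely.
Step 3: the window is 15–35 days after Oct 3, 2016 (when the itemised statement is provided), so Oct 18, 2016 through Nov 7, 2016; done Nov 6, 2016, which is between those dates.
Step 4: 21 days after Nov 29, 2016 (end of the 23-day review period, which began when the final cure demand is issued on Nov 6, 2016) is Dec 20, 2016; completed Nov 30, 2016, before the deadline.
Step 5: 54 days after Dec 26, 2016 (end of the 26-day waiting period, which began when the termination notice is served on Nov 30, 2016) is Feb 18, 2017; Jan 2, 2017 is within that limit.
Step 6: the window is 21–51 days after Feb 6, 2017 (end of the 35-day review period, which began when the dispute is referred to mediation on Jan 2, 2017), so Feb 27, 2017 through Mar 29, 2017; done Mar 28, 2017 — within the window.
Step 7: 57 days after Apr 10, 2017 (end of the 13-day review period, which began when the mediation statement is delivered on Mar 28, 2017) is Jun 6, 2017; completed May 24, 2017, before the deadline.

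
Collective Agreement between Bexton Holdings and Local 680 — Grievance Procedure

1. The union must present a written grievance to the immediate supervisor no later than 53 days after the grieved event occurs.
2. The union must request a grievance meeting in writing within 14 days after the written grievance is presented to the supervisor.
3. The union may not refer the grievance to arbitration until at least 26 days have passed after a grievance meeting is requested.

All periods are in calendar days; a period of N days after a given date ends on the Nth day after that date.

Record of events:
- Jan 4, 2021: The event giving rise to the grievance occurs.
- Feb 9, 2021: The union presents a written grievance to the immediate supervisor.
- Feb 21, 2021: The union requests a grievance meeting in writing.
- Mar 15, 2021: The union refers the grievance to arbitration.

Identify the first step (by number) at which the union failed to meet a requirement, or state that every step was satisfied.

Step 1: 53 days after Jan 4, 2021 (when the grieved event occurs) is Feb 26, 2021; Feb 9, 2021 is within that limit.
Step 2: 14 days after Feb 9, 2021 (when the written grievance is presented to the supervisor) is Feb 23, 2021; Feb 21, 2021 is within that limit.
Step 3: the earliest permitted date is 26 days after Feb 21, 2021 (when a grievance meeting is requested), i.e. Mar 19, 2021; Mar 15, 2021 is 4 days before the earliest permitted date.
Later steps need not be reached.

Step 3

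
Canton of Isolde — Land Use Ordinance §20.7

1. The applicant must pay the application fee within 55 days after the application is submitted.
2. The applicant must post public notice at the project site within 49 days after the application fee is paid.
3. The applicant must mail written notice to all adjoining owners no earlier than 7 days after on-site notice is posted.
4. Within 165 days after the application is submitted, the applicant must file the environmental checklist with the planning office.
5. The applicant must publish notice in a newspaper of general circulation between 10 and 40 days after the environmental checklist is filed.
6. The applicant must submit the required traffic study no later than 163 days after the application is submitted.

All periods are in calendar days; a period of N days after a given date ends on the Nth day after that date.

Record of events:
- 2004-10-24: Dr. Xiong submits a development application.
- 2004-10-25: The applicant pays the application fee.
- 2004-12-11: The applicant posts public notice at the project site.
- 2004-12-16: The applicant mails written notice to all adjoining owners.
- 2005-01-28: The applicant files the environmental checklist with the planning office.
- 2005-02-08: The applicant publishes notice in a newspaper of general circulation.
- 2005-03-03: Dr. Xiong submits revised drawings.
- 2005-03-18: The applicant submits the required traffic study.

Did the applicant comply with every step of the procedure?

No

Step 1: 55 days after 2004-10-24 (when the application is submitted) is 2004-12-18; 2004-10-25 is within that limit.
Step 2: 49 days after 2004-10-25 (when the application fee is paid) is 2004-12-13; done 2004-12-11 — timely.
Step 3: the earliest permitted date is 7 days after 2004-12-11 (when on-site notice is posted), i.e. 2004-12-18; 2004-12-16 is 2 days before the earliest permitted date.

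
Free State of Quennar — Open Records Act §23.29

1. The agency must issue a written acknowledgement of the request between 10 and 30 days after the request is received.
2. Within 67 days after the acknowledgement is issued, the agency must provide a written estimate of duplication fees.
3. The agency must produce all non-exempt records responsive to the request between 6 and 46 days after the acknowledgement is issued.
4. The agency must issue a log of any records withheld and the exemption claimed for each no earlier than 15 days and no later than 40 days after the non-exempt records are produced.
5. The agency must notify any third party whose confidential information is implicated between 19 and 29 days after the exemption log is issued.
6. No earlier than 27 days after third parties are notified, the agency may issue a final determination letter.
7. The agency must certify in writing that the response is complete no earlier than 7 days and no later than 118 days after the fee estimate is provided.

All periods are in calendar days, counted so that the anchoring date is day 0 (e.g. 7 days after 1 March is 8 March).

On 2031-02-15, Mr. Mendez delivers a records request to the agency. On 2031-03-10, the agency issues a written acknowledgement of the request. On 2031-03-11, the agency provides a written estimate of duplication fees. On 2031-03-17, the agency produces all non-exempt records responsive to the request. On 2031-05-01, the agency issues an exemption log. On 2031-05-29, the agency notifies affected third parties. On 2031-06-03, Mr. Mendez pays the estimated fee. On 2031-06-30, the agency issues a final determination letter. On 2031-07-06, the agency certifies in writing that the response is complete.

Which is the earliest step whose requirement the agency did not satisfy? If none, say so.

Step 4

Step 1 — 10 and 30 days from 2031-02-15 (when the request is received) are 2031-02-25 and 2031-03-17 respectively; 2031-03-10 falls inside that range.
Step 2 — counting 67 days from 2031-03-10 (when the acknowledgement is issued) gives a deadline of 2031-05-16; 2031-03-11 is within that limit.
Step 3 — 6 and 46 days from 2031-03-10 (when the acknowledgement is issued) are 2031-03-16 and 2031-04-25 respectively; 2031-03-17 falls inside that range.
Step 4 — 15 and 40 days from 2031-03-17 (when the non-exempt records are produced) are 2031-04-01 and 2031-04-26 respectively; 2031-05-01 is 5 days past the end of the window.
The analysis stops there.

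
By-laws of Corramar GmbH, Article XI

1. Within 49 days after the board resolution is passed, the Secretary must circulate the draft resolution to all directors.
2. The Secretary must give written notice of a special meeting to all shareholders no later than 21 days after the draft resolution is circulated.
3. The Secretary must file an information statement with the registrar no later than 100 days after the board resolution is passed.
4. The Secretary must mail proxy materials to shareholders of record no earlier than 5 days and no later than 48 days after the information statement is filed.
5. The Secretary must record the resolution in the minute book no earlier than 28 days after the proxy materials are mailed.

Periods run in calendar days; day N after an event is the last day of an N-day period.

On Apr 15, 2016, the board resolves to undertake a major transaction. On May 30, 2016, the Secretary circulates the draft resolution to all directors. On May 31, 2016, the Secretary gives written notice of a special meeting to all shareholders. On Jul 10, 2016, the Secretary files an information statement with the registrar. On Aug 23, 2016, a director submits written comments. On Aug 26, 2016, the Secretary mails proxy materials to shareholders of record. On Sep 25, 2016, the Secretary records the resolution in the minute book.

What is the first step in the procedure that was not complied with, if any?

Step 1 — counting 49 days from Apr 15, 2016 (when the board resolution is passed) gives a deadline of Jun 3, 2016; May 30, 2016 is within that limit.
Step 2 — counting 21 days from May 30, 2016 (when the draft resolution is circulated) gives a deadline of Jun 20, 2016; completed May 31, 2016, before the deadline.
Step 3 — counting 100 days from Apr 15, 2016 (when the board resolution is passed) gives a deadline of Jul 24, 2016; done Jul 10, 2016 — timely.
Step 4 — 5 and 48 days from Jul 10, 2016 (when the information statement is filed) are Jul 15, 2016 and Aug 27, 2016 respectively; done Aug 26, 2016, which is between those dates.
Step 5 — must wait 28 days from Aug 26, 2016 (when the proxy materials are mailed), so not before Sep 23, 2016; done Sep 25, 2016, after the minimum wait.

None — every step was satisfied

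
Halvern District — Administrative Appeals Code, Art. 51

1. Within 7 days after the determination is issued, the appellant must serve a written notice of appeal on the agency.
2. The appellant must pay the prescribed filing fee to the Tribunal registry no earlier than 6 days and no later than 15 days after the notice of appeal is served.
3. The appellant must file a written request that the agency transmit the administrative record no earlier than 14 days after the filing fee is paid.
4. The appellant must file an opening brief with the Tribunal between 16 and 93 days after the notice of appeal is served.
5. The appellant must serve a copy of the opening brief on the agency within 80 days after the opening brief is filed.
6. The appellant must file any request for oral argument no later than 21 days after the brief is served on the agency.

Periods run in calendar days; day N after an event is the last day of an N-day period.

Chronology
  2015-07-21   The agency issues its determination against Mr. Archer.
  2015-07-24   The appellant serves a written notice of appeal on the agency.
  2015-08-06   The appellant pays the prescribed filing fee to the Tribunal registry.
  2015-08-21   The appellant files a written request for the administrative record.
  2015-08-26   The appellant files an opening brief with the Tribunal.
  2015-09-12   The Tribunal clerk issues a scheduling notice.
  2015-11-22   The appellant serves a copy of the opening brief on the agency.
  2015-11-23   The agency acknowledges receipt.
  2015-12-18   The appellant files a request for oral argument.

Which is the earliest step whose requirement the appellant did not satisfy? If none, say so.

Step 5

(1) due by 2015-07-21 + 7 days = 2015-07-28; done 2015-07-24 — timely.
(2) the permitted window runs from 2015-07-24 + 6 = 2015-07-30 to 2015-07-24 + 15 = 2015-08-08; 2015-08-06 falls inside that range.
(3) permitted from 2015-08-06 + 14 days = 2015-08-20 onward; done 2015-08-21, after the minimum wait.
(4) the permitted window runs from 2015-07-24 + 16 = 2015-08-09 to 2015-07-24 + 93 = 2015-10-25; done 2015-08-26, which is between those dates.
(5) due by 2015-08-26 + 80 days = 2015-11-14; done 2015-11-22 — 8 days late.
That is the first point of non-compliance.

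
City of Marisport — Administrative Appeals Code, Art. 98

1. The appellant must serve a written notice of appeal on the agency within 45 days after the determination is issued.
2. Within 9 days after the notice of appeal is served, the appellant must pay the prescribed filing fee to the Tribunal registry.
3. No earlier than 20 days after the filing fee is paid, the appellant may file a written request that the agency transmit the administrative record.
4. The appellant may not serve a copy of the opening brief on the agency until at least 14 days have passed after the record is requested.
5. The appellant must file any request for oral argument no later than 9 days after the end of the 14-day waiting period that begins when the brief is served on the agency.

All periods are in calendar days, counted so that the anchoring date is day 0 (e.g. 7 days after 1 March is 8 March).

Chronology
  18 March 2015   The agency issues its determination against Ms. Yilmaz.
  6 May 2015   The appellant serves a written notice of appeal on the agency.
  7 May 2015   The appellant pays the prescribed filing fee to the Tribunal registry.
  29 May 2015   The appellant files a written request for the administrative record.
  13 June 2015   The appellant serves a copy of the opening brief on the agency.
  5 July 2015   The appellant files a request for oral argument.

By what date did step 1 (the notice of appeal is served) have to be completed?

2 May 2015

Step 1 runs from 18 March 2015, when the determination is issued. 45 days after 18 March 2015 is 2 May 2015.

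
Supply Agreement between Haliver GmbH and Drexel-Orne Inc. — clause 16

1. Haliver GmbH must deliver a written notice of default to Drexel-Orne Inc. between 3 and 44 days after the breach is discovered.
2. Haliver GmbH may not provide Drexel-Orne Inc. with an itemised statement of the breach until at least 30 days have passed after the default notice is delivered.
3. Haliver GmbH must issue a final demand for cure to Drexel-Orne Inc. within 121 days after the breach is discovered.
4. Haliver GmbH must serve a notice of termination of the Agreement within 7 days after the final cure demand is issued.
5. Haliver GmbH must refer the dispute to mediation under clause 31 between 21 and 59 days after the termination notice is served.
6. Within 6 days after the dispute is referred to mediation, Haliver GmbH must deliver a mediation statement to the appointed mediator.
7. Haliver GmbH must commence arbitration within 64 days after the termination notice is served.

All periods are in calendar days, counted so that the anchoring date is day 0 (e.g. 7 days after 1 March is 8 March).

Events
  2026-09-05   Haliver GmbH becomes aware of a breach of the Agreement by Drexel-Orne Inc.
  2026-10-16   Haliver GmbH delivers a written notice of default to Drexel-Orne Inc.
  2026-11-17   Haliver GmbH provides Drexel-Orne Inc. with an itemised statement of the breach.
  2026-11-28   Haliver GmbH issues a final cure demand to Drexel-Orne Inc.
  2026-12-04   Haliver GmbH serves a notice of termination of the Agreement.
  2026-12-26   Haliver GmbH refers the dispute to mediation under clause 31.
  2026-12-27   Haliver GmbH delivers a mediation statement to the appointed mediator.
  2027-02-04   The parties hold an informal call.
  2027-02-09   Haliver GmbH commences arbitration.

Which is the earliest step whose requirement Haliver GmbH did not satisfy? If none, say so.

Step 1 — 3 and 44 days from 2026-09-05 (when the breach is discovered) are 2026-09-08 and 2026-10-19 respectively; done 2026-10-16, which is between those dates.
Step 2 — must wait 30 days from 2026-10-16 (when the default notice is delivered), so not before 2026-11-15; 2026-11-17 is on or after that date.
Step 3 — counting 121 days from 2026-09-05 (when the breach is discovered) gives a deadline of 2027-01-04; 2026-11-28 is within that limit.
Step 4 — counting 7 days from 2026-11-28 (when the final cure demand is issued) gives a deadline of 2026-12-05; 2026-12-04 is within that limit.
Step 5 — 21 and 59 days from 2026-12-04 (when the termination notice is served) are 2026-12-25 and 2027-02-01 respectively; done 2026-12-26, which is between those dates.
Step 6 — counting 6 days from 2026-12-26 (when the dispute is referred to mediation) gives a deadline of 2027-01-01; done 2026-12-27 — timely.
Step 7 — counting 64 days from 2026-12-04 (when the termination notice is served) gives a deadline of 2027-02-06; 2027-02-09 misses that deadline by 3 days.
Later steps need not be reached.

Step 7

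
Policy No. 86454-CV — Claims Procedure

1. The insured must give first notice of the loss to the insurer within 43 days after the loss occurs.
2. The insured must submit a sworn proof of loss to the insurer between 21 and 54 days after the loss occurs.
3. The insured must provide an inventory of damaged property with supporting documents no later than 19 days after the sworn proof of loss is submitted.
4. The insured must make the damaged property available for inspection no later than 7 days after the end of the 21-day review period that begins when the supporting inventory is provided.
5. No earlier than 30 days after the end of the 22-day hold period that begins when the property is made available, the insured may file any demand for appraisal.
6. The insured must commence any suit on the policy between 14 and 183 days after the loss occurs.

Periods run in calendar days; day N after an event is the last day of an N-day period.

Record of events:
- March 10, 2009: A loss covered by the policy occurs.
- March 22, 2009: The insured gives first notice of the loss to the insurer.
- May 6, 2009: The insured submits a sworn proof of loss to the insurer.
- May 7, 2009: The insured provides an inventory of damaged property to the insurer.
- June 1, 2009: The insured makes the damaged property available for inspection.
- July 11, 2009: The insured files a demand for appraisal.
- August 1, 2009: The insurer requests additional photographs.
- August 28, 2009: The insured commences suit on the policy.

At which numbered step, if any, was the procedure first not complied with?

Step 2

Step 1 — counting 43 days from March 10, 2009 (when the loss occurs) gives a deadline of April 22, 2009; done March 22, 2009 — timely.
Step 2 — 21 and 54 days from March 10, 2009 (when the loss occurs) are March 31, 2009 and May 3, 2009 respectively; May 6, 2009 is 3 days past the end of the window.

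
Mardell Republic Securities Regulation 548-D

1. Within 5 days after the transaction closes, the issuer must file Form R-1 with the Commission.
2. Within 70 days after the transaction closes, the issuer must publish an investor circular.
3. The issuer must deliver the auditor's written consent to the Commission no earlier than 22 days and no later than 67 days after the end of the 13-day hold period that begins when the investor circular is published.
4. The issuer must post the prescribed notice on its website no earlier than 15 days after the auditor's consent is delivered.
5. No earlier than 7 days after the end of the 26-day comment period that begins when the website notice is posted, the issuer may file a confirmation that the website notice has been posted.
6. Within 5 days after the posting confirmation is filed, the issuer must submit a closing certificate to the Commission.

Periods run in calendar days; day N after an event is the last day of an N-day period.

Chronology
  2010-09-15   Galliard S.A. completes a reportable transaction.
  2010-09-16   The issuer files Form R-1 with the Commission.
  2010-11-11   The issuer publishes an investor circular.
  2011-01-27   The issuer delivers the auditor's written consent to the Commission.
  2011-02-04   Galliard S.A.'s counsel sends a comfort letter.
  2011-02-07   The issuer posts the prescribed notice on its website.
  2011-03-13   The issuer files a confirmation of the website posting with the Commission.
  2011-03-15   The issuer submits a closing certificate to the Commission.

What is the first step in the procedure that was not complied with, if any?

Step 4

(1) due by 2010-09-15 + 5 days = 2010-09-20; 2010-09-16 is within that limit.
(2) due by 2010-09-15 + 70 days = 2010-11-24; 2010-11-11 is within that limit.
(3) the permitted window runs from 2010-11-24 + 22 = 2010-12-16 to 2010-11-24 + 67 = 2011-01-30; done 2011-01-27 — within the window.
(4) permitted from 2011-01-27 + 15 days = 2011-02-11 onward; 2011-02-07 is 4 days before the earliest permitted date.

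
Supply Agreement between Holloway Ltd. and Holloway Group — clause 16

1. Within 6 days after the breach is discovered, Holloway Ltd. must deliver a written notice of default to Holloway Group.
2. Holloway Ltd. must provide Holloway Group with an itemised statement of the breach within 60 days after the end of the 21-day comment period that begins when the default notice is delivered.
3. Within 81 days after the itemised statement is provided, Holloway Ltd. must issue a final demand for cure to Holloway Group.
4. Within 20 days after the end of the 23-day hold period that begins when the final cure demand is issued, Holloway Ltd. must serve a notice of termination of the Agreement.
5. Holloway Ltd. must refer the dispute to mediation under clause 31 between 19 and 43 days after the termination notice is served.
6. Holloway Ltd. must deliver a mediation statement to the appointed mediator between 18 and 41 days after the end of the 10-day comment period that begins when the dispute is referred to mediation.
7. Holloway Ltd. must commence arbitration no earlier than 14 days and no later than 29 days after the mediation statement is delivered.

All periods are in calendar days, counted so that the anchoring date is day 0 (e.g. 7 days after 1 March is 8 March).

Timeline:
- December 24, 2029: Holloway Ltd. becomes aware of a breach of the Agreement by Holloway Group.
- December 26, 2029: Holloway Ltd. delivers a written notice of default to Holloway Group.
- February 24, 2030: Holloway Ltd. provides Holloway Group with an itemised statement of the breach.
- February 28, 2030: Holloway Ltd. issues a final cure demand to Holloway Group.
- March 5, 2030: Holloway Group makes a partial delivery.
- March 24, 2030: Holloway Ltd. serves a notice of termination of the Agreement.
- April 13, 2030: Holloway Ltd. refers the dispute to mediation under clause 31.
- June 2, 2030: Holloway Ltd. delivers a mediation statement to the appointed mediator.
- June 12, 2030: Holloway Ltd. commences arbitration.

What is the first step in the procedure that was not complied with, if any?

Step 1: 6 days after December 24, 2029 (when the breach is discovered) is December 30, 2029; completed December 26, 2029, before the deadline.
Step 2: 60 days after January 16, 2030 (end of the 21-day comment period, which began when the default notice is delivered on December 26, 2029) is March 17, 2030; completed February 24, 2030, before the deadline.
Step 3: 81 days after February 24, 2030 (when the itemised statement is provided) is May 16, 2030; February 28, 2030 is within that limit.
Step 4: 20 days after March 23, 2030 (end of the 23-day hold period, which began when the final cure demand is issued on February 28, 2030) is April 12, 2030; March 24, 2030 is within that limit.
Step 5: the window is 19–43 days after March 24, 2030 (when the termination notice is served), so April 12, 2030 through May 6, 2030; done April 13, 2030 — within the window.
Step 6: the window is 18–41 days after April 23, 2030 (end of the 10-day comment period, which began when the dispute is referred to mediation on April 13, 2030), so May 11, 2030 through June 3, 2030; done June 2, 2030, which is between those dates.
Step 7: the window is 14–29 days after June 2, 2030 (when the mediation statement is delivered), so June 16, 2030 through July 1, 2030; done June 12, 2030 — 4 days before the window opened.
Later steps need not be reached.

Step 7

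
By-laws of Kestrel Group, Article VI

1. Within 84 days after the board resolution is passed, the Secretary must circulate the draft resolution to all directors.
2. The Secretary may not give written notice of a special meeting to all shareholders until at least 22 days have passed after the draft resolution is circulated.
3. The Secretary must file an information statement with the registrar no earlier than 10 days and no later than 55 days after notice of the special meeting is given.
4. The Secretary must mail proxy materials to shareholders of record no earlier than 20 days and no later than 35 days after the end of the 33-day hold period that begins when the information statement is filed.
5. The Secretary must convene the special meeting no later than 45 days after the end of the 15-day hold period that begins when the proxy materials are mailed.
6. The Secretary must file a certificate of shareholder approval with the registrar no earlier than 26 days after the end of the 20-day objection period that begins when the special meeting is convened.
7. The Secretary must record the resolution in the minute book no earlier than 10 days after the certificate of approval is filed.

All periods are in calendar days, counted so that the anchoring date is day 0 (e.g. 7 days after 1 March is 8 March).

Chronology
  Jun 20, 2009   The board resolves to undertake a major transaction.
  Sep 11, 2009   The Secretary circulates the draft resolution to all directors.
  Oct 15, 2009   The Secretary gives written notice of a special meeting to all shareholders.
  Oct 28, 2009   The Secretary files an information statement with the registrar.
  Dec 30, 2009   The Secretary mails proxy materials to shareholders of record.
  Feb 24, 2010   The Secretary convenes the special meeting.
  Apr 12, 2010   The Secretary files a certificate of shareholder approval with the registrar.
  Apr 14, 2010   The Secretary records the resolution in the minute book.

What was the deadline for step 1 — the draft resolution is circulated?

Sep 12, 2009

Step 1 runs from Jun 20, 2009, when the board resolution is passed. 84 days after Jun 20, 2009 is Sep 12, 2009.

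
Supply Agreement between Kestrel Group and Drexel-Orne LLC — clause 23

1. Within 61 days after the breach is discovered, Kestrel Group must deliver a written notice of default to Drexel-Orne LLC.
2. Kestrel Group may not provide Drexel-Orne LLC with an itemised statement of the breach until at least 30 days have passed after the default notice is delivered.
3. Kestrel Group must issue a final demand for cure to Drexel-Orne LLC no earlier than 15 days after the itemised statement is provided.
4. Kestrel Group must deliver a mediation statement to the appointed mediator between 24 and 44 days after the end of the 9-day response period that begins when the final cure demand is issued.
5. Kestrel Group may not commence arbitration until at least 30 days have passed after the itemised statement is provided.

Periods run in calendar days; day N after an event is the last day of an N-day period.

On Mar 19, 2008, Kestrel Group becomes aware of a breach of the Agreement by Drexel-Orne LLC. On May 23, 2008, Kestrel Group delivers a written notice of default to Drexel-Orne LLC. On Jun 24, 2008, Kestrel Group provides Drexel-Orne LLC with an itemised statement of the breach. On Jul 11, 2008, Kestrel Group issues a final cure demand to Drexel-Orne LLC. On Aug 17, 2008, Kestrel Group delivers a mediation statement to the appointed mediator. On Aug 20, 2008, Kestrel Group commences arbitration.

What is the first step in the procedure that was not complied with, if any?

Step 1

Step 1 — counting 61 days from Mar 19, 2008 (when the breach is discovered) gives a deadline of May 19, 2008; May 23, 2008 misses that deadline by 4 days.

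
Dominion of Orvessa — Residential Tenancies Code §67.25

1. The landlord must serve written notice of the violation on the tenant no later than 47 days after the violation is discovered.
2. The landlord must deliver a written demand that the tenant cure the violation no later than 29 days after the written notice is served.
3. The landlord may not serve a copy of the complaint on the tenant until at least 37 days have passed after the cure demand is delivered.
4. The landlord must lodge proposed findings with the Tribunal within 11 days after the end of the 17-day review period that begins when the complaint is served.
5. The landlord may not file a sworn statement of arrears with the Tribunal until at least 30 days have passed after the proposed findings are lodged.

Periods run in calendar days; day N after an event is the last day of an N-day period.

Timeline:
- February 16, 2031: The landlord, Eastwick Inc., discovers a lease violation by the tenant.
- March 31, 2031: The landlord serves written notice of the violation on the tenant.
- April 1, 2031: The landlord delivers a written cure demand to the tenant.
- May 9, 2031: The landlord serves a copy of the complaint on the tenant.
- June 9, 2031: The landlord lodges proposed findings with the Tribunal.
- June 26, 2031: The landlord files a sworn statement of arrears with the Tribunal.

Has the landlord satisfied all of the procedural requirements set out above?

No

Step 1: 47 days after February 16, 2031 (when the violation is discovered) is April 4, 2031; completed March 31, 2031, before the deadline.
Step 2: 29 days after March 31, 2031 (when the written notice is served) is April 29, 2031; completed April 1, 2031, before the deadline.
Step 3: the earliest permitted date is 37 days after April 1, 2031 (when the cure demand is delivered), i.e. May 8, 2031; done May 9, 2031 — permitted.
Step 4: 11 days after May 26, 2031 (end of the 17-day review period, which began when the complaint is served on May 9, 2031) is June 6, 2031; done June 9, 2031 — 3 days late.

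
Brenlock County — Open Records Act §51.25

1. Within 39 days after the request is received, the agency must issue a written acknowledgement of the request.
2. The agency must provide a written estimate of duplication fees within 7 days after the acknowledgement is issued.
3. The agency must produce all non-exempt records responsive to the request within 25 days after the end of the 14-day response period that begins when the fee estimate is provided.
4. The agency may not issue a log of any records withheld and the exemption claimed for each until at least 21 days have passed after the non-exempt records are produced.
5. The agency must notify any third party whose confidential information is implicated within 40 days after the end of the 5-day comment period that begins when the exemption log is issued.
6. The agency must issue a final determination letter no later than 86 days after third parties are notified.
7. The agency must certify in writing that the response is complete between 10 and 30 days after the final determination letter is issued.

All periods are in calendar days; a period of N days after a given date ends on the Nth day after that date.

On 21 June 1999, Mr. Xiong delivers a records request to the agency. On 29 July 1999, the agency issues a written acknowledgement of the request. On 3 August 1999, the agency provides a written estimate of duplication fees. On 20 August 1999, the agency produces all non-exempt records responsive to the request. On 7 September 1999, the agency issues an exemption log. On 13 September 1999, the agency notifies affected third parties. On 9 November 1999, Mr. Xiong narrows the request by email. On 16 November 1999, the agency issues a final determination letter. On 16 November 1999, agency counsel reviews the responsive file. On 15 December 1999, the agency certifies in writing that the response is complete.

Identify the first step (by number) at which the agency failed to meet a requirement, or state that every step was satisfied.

Step 1 — counting 39 days from 21 June 1999 (when the request is received) gives a deadline of 30 July 1999; done 29 July 1999 — timely.
Step 2 — counting 7 days from 29 July 1999 (when the acknowledgement is issued) gives a deadline of 5 August 1999; 3 August 1999 is within that limit.
Step 3 — counting 25 days from 17 August 1999 (end of the 14-day response period, which began when the fee estimate is provided on 3 August 1999) gives a deadline of 11 September 1999; done 20 August 1999 — timely.
Step 4 — must wait 21 days from 20 August 1999 (when the non-exempt records are produced), so not before 10 September 1999; acted on 7 September 1999, 3 days prematurely.
That is the first point of non-compliance.

Step 4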